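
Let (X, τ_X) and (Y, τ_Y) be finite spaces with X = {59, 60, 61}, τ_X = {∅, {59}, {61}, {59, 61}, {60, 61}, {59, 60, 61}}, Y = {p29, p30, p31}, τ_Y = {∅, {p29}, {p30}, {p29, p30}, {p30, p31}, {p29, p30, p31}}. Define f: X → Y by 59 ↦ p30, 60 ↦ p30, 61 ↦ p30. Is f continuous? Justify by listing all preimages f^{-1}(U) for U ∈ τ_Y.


f IS continuous.

Compute f^{-1}(U) for each U ∈ τ_Y:
  U = ∅: f^{-1}(U) = ∅ ∈ τ_X ✓.
  U = {p29}: f^{-1}(U) = ∅ ∈ τ_X ✓.
  U = {p30}: f^{-1}(U) = {59, 60, 61} ∈ τ_X ✓.
  U = {p29, p30}: f^{-1}(U) = {59, 60, 61} ∈ τ_X ✓.
  U = {p30, p31}: f^{-1}(U) = {59, 60, 61} ∈ τ_X ✓.
  U = {p29, p30, p31}: f^{-1}(U) = {59, 60, 61} ∈ τ_X ✓.
Every preimage lies in τ_X, so f IS continuous.


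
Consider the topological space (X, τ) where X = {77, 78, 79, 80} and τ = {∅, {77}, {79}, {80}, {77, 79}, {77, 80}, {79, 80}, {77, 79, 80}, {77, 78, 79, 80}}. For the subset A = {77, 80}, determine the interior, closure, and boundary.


int(A) = {77, 80}, cl(A) = {77, 78, 80}, ∂A = {78}.

Closed sets in (X, τ) are complements of opens:
  closed(X, τ) = {∅, {78}, {77, 78}, {78, 79}, {78, 80}, {77, 78, 79}, {77, 78, 80}, {78, 79, 80}, {77, 78, 79, 80}}.
int(A) = ⋃ {U ∈ τ : U ⊆ A}. Opens contained in A: ∅, {77}, {80}, {77, 80}.
Taking the union of these: int(A) = {77, 80}.
cl(A) = ⋂ {C closed : A ⊆ C}. Closed sets containing A: {77, 78, 80}, {77, 78, 79, 80}.
Intersecting these: cl(A) = {77, 78, 80}.
∂A = cl(A) ∖ int(A) = {77, 78, 80} ∖ {77, 80} = {78}.


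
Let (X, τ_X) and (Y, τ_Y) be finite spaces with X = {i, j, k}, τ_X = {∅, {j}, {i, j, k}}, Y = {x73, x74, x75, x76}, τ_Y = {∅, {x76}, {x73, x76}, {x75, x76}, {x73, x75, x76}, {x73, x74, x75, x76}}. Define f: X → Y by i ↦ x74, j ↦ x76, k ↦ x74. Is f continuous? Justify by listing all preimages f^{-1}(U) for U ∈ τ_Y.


f IS continuous.

Compute f^{-1}(U) for each U ∈ τ_Y:
  U = ∅: f^{-1}(U) = ∅ ∈ τ_X ✓.
  U = {x76}: f^{-1}(U) = {j} ∈ τ_X ✓.
  U = {x73, x76}: f^{-1}(U) = {j} ∈ τ_X ✓.
  U = {x75, x76}: f^{-1}(U) = {j} ∈ τ_X ✓.
  U = {x73, x75, x76}: f^{-1}(U) = {j} ∈ τ_X ✓.
  U = {x73, x74, x75, x76}: f^{-1}(U) = {i, j, k} ∈ τ_X ✓.
Every preimage lies in τ_X, so f IS continuous.


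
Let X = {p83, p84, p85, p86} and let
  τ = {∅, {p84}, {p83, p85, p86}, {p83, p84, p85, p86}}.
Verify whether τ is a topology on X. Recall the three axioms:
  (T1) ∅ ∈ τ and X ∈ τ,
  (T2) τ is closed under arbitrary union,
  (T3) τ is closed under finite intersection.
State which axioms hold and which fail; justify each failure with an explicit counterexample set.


τ IS a topology on X.

Axiom (T1): ∅ ∈ τ? Yes; X ∈ τ? Yes.
Axiom (T2/T3): check pairwise unions and intersections of members of τ.
All pairwise intersections and unions checked — each lies in τ. Therefore τ satisfies (T1), (T2), (T3): it IS a topology on X.


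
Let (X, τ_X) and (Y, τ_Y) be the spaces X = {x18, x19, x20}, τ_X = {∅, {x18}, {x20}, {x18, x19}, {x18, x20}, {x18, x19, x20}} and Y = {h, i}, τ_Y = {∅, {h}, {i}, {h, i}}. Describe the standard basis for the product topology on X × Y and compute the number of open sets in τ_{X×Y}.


Basis B = {∅ × ∅, {x18} × {h}, {x18} × {i}, {x20} × {h}, {x20} × {i}, {x18} × {h, i}, {x18, x19} × {h}, {x18, x20} × {h}, {x18, x19} × {i}, {x18, x20} × {i}, {x20} × {h, i}, {x18, x19, x20} × {h}, {x18, x19, x20} × {i}, {x18, x19} × {h, i}, {x18, x20} × {h, i}, {x18, x19, x20} × {h, i}}; |τ_{X×Y}| = 36.

Enumerate products U × V with U ∈ τ_X, V ∈ τ_Y (deduplicated):
  ∅ × ∅ = {} (∅)
  {x18} × {h} = {(x18,h)}
  {x18} × {i} = {(x18,i)}
  {x20} × {h} = {(x20,h)}
  {x20} × {i} = {(x20,i)}
  {x18} × {h, i} = {(x18,h), (x18,i)}
  {x18, x19} × {h} = {(x18,h), (x19,h)}
  {x18, x20} × {h} = {(x18,h), (x20,h)}
  {x18, x19} × {i} = {(x18,i), (x19,i)}
  {x18, x20} × {i} = {(x18,i), (x20,i)}
  {x20} × {h, i} = {(x20,h), (x20,i)}
  {x18, x19, x20} × {h} = {(x18,h), (x19,h), (x20,h)}
  {x18, x19, x20} × {i} = {(x18,i), (x19,i), (x20,i)}
  {x18, x19} × {h, i} = {(x18,h), (x18,i), (x19,h), (x19,i)}
  {x18, x20} × {h, i} = {(x18,h), (x18,i), (x20,h), (x20,i)}
  {x18, x19, x20} × {h, i} = {(x18,h), (x18,i), (x19,h), (x19,i), (x20,h), (x20,i)}
These 16 distinct sets form the basis B.
Close under arbitrary unions to get τ_{X×Y}; counting gives |τ_{X×Y}| = 36.


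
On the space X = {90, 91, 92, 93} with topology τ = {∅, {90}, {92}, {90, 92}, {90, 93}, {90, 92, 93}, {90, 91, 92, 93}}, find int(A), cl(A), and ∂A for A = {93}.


int(A) = ∅, cl(A) = {91, 93}, ∂A = {91, 93}.

Closed sets in (X, τ) are complements of opens:
  closed(X, τ) = {∅, {91}, {91, 92}, {91, 93}, {90, 91, 93}, {91, 92, 93}, {90, 91, 92, 93}}.
int(A) = ⋃ {U ∈ τ : U ⊆ A}. Opens contained in A: ∅.
Taking the union of these: int(A) = ∅.
cl(A) = ⋂ {C closed : A ⊆ C}. Closed sets containing A: {91, 93}, {90, 91, 93}, {91, 92, 93}, {90, 91, 92, 93}.
Intersecting these: cl(A) = {91, 93}.
∂A = cl(A) ∖ int(A) = {91, 93} ∖ ∅ = {91, 93}.


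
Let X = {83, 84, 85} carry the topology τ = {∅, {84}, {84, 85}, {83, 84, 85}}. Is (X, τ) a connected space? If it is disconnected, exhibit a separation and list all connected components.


(X, τ) is connected.

Find clopen sets (U ∈ τ with X ∖ U ∈ τ):
  U = ∅, X ∖ U = {83, 84, 85} — both open, so U is clopen.
  U = {83, 84, 85}, X ∖ U = ∅ — both open, so U is clopen.
Only trivial clopens (∅ and X) exist, so (X, τ) is connected.
Compute connected components by grouping points that agree on all clopens:
  component: {83, 84, 85}


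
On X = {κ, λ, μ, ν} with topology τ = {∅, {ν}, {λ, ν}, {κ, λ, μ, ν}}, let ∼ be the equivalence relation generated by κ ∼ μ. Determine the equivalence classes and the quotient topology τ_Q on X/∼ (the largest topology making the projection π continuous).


X/∼ = {[κ=μ], [λ], [ν]}; |τ_Q| = 4.

Equivalence classes: [κ=μ], [λ], [ν].
Quotient map π: X → X/∼ sends κ ↦ [κ=μ], λ ↦ [λ], μ ↦ [κ=μ], ν ↦ [ν].
For each subset V ⊆ X/∼, compute π^{-1}(V) ⊆ X and check whether π^{-1}(V) ∈ τ. V is open in τ_Q iff π^{-1}(V) ∈ τ.
  V = {}: π^{-1}(V) = ∅ ∈ τ ✓.
  V = {[κ=μ]}: π^{-1}(V) = {κ, μ} ∉ τ ✗.
  V = {[λ]}: π^{-1}(V) = {λ} ∉ τ ✗.
  V = {[κ=μ], [λ]}: π^{-1}(V) = {κ, λ, μ} ∉ τ ✗.
  V = {[ν]}: π^{-1}(V) = {ν} ∈ τ ✓.
  V = {[κ=μ], [ν]}: π^{-1}(V) = {κ, μ, ν} ∉ τ ✗.
  V = {[λ], [ν]}: π^{-1}(V) = {λ, ν} ∈ τ ✓.
  V = {[κ=μ], [λ], [ν]}: π^{-1}(V) = {κ, λ, μ, ν} ∈ τ ✓.
Open sets in the quotient: τ_Q = {{}, {[ν]}, {[λ], [ν]}, {[κ=μ], [λ], [ν]}} (4 elements).


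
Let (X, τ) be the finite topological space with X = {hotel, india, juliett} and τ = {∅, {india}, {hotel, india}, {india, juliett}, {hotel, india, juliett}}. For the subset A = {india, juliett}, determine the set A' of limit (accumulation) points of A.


A' = {hotel, juliett}

For each x ∈ X, list the open sets U ∈ τ with x ∈ U, then check whether U ∩ (A ∖ {x}) ≠ ∅ for every such U.
  x = hotel: opens ∋ x are {hotel, india}, {hotel, india, juliett}; each meets A ∖ {hotel}, so x IS a limit point.
  x = india: open {india} ∋ x has {india} ∩ (A ∖ {india}) = ∅, so x is NOT a limit point.
  x = juliett: opens ∋ x are {india, juliett}, {hotel, india, juliett}; each meets A ∖ {juliett}, so x IS a limit point.
Collecting: A' = {hotel, juliett}.


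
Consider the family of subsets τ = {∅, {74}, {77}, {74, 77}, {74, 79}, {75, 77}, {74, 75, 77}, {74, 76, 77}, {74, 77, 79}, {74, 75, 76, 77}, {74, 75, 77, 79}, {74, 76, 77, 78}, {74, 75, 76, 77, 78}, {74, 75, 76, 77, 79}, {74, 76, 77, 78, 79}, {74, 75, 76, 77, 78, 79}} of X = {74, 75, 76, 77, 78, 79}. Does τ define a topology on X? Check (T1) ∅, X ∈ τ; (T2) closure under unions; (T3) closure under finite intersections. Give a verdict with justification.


τ is NOT a topology on X.

Axiom (T1): ∅ ∈ τ? Yes; X ∈ τ? Yes.
Axiom (T2/T3): check pairwise unions and intersections of members of τ.
Counterexample for (T2): {74, 79} ∪ {74, 76, 77} = {74, 76, 77, 79} ∉ τ. Therefore τ is NOT a topology.


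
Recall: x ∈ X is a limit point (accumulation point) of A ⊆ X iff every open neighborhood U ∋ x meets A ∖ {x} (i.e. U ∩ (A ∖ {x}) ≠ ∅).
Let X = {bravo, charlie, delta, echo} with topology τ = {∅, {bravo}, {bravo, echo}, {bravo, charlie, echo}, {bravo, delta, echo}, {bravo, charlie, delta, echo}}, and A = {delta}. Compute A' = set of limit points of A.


A' = ∅

For each x ∈ X, list the open sets U ∈ τ with x ∈ U, then check whether U ∩ (A ∖ {x}) ≠ ∅ for every such U.
  x = bravo: open {bravo} ∋ x has {bravo} ∩ (A ∖ {bravo}) = ∅, so x is NOT a limit point.
  x = charlie: open {bravo, charlie, echo} ∋ x has {bravo, charlie, echo} ∩ (A ∖ {charlie}) = ∅, so x is NOT a limit point.
  x = delta: open {bravo, delta, echo} ∋ x has {bravo, delta, echo} ∩ (A ∖ {delta}) = ∅, so x is NOT a limit point.
  x = echo: open {bravo, echo} ∋ x has {bravo, echo} ∩ (A ∖ {echo}) = ∅, so x is NOT a limit point.
Collecting: A' = ∅.


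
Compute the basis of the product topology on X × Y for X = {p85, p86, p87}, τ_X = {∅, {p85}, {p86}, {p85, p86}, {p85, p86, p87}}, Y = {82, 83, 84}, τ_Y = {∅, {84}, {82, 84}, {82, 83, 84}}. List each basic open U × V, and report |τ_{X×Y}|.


Basis B = {∅ × ∅, {p85} × {84}, {p86} × {84}, {p85} × {82, 84}, {p85, p86} × {84}, {p86} × {82, 84}, {p85} × {82, 83, 84}, {p85, p86, p87} × {84}, {p86} × {82, 83, 84}, {p85, p86} × {82, 84}, {p85, p86} × {82, 83, 84}, {p85, p86, p87} × {82, 84}, {p85, p86, p87} × {82, 83, 84}}; |τ_{X×Y}| = 30.

Enumerate products U × V with U ∈ τ_X, V ∈ τ_Y (deduplicated):
  ∅ × ∅ = {} (∅)
  {p85} × {84} = {(p85,84)}
  {p86} × {84} = {(p86,84)}
  {p85} × {82, 84} = {(p85,82), (p85,84)}
  {p85, p86} × {84} = {(p85,84), (p86,84)}
  {p86} × {82, 84} = {(p86,82), (p86,84)}
  {p85} × {82, 83, 84} = {(p85,82), (p85,83), (p85,84)}
  {p85, p86, p87} × {84} = {(p85,84), (p86,84), (p87,84)}
  {p86} × {82, 83, 84} = {(p86,82), (p86,83), (p86,84)}
  {p85, p86} × {82, 84} = {(p85,82), (p85,84), (p86,82), (p86,84)}
  {p85, p86} × {82, 83, 84} = {(p85,82), (p85,83), (p85,84), (p86,82), (p86,83), (p86,84)}
  {p85, p86, p87} × {82, 84} = {(p85,82), (p85,84), (p86,82), (p86,84), (p87,82), (p87,84)}
  {p85, p86, p87} × {82, 83, 84} = {(p85,82), (p85,83), (p85,84), (p86,82), (p86,83), (p86,84), (p87,82), (p87,83), (p87,84)}
These 13 distinct sets form the basis B.
Close under arbitrary unions to get τ_{X×Y}; counting gives |τ_{X×Y}| = 30.


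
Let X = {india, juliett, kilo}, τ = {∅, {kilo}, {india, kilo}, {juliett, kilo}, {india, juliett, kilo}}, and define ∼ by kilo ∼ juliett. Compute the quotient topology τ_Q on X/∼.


X/∼ = {[india], [juliett=kilo]}; |τ_Q| = 3.

Equivalence classes: [india], [juliett=kilo].
Quotient map π: X → X/∼ sends india ↦ [india], juliett ↦ [juliett=kilo], kilo ↦ [juliett=kilo].
For each subset V ⊆ X/∼, compute π^{-1}(V) ⊆ X and check whether π^{-1}(V) ∈ τ. V is open in τ_Q iff π^{-1}(V) ∈ τ.
  V = {}: π^{-1}(V) = ∅ ∈ τ ✓.
  V = {[india]}: π^{-1}(V) = {india} ∉ τ ✗.
  V = {[juliett=kilo]}: π^{-1}(V) = {juliett, kilo} ∈ τ ✓.
  V = {[india], [juliett=kilo]}: π^{-1}(V) = {india, juliett, kilo} ∈ τ ✓.
Open sets in the quotient: τ_Q = {{}, {[juliett=kilo]}, {[india], [juliett=kilo]}} (3 elements).


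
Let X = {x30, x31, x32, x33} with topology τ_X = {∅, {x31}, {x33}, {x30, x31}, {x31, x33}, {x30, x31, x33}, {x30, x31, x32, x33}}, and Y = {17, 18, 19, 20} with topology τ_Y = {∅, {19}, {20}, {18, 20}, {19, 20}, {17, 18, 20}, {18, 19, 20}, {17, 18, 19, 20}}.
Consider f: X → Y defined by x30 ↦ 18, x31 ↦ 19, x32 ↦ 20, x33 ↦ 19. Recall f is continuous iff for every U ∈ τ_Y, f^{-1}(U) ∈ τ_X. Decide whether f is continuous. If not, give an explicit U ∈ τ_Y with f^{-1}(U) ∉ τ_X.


f is NOT continuous.

Compute f^{-1}(U) for each U ∈ τ_Y:
  U = ∅: f^{-1}(U) = ∅ ∈ τ_X ✓.
  U = {19}: f^{-1}(U) = {x31, x33} ∈ τ_X ✓.
  U = {20}: f^{-1}(U) = {x32} ∉ τ_X ✗.
  U = {18, 20}: f^{-1}(U) = {x30, x32} ∉ τ_X ✗.
  U = {19, 20}: f^{-1}(U) = {x31, x32, x33} ∉ τ_X ✗.
  U = {17, 18, 20}: f^{-1}(U) = {x30, x32} ∉ τ_X ✗.
  U = {18, 19, 20}: f^{-1}(U) = {x30, x31, x32, x33} ∈ τ_X ✓.
  U = {17, 18, 19, 20}: f^{-1}(U) = {x30, x31, x32, x33} ∈ τ_X ✓.
Found U = {20} with f^{-1}(U) = {x32} not in τ_X. Therefore f is NOT continuous.


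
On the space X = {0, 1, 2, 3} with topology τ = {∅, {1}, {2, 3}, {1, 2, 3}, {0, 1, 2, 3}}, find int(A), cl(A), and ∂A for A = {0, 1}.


int(A) = {1}, cl(A) = {0, 1}, ∂A = {0}.

Closed sets in (X, τ) are complements of opens:
  closed(X, τ) = {∅, {0}, {0, 1}, {0, 2, 3}, {0, 1, 2, 3}}.
int(A) = ⋃ {U ∈ τ : U ⊆ A}. Opens contained in A: ∅, {1}.
Taking the union of these: int(A) = {1}.
cl(A) = ⋂ {C closed : A ⊆ C}. Closed sets containing A: {0, 1}, {0, 1, 2, 3}.
Intersecting these: cl(A) = {0, 1}.
∂A = cl(A) ∖ int(A) = {0, 1} ∖ {1} = {0}.


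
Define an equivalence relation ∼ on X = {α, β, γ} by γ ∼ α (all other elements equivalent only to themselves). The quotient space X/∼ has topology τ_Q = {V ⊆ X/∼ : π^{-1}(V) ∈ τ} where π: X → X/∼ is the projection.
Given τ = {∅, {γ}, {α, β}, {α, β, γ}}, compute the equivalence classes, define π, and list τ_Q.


X/∼ = {[α=γ], [β]}; |τ_Q| = 2.

Equivalence classes: [α=γ], [β].
Quotient map π: X → X/∼ sends α ↦ [α=γ], β ↦ [β], γ ↦ [α=γ].
For each subset V ⊆ X/∼, compute π^{-1}(V) ⊆ X and check whether π^{-1}(V) ∈ τ. V is open in τ_Q iff π^{-1}(V) ∈ τ.
  V = {}: π^{-1}(V) = ∅ ∈ τ ✓.
  V = {[α=γ]}: π^{-1}(V) = {α, γ} ∉ τ ✗.
  V = {[β]}: π^{-1}(V) = {β} ∉ τ ✗.
  V = {[α=γ], [β]}: π^{-1}(V) = {α, β, γ} ∈ τ ✓.
Open sets in the quotient: τ_Q = {{}, {[α=γ], [β]}} (2 elements).


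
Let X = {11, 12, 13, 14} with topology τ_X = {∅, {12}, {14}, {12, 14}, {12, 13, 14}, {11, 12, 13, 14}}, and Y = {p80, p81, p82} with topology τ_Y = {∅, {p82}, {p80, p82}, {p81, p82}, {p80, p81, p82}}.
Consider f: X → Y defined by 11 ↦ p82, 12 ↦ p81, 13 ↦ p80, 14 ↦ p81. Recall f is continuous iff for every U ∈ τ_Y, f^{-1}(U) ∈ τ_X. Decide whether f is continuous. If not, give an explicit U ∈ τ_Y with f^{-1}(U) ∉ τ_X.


f is NOT continuous.

Compute f^{-1}(U) for each U ∈ τ_Y:
  U = ∅: f^{-1}(U) = ∅ ∈ τ_X ✓.
  U = {p82}: f^{-1}(U) = {11} ∉ τ_X ✗.
  U = {p80, p82}: f^{-1}(U) = {11, 13} ∉ τ_X ✗.
  U = {p81, p82}: f^{-1}(U) = {11, 12, 14} ∉ τ_X ✗.
  U = {p80, p81, p82}: f^{-1}(U) = {11, 12, 13, 14} ∈ τ_X ✓.
Found U = {p82} with f^{-1}(U) = {11} not in τ_X. Therefore f is NOT continuous.


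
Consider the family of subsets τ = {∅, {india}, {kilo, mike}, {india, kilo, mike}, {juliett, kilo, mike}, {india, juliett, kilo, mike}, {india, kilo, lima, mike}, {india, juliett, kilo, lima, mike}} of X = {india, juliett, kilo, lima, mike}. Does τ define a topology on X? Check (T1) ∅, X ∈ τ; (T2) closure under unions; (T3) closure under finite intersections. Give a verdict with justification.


τ IS a topology on X.

Axiom (T1): ∅ ∈ τ? Yes; X ∈ τ? Yes.
Axiom (T2/T3): check pairwise unions and intersections of members of τ.
All pairwise intersections and unions checked — each lies in τ. Therefore τ satisfies (T1), (T2), (T3): it IS a topology on X.


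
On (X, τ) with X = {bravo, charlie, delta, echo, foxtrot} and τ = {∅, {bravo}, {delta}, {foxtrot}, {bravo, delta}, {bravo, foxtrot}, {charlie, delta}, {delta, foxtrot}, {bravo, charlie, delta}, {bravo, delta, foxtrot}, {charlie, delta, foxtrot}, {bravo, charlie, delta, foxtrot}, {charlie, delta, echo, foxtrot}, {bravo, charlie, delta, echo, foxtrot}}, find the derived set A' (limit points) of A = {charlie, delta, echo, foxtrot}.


A' = {charlie, echo}

For each x ∈ X, list the open sets U ∈ τ with x ∈ U, then check whether U ∩ (A ∖ {x}) ≠ ∅ for every such U.
  x = bravo: open {bravo} ∋ x has {bravo} ∩ (A ∖ {bravo}) = ∅, so x is NOT a limit point.
  x = charlie: opens ∋ x are {charlie, delta}, {bravo, charlie, delta}, {charlie, delta, foxtrot}, {bravo, charlie, delta, foxtrot}, {charlie, delta, echo, foxtrot}, {bravo, charlie, delta, echo, foxtrot}; each meets A ∖ {charlie}, so x IS a limit point.
  x = delta: open {delta} ∋ x has {delta} ∩ (A ∖ {delta}) = ∅, so x is NOT a limit point.
  x = echo: opens ∋ x are {charlie, delta, echo, foxtrot}, {bravo, charlie, delta, echo, foxtrot}; each meets A ∖ {echo}, so x IS a limit point.
  x = foxtrot: open {foxtrot} ∋ x has {foxtrot} ∩ (A ∖ {foxtrot}) = ∅, so x is NOT a limit point.
Collecting: A' = {charlie, echo}.


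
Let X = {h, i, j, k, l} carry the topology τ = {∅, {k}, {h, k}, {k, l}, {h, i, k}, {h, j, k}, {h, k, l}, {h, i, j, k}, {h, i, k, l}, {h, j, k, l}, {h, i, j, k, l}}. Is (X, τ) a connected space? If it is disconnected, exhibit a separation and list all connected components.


(X, τ) is connected.

Find clopen sets (U ∈ τ with X ∖ U ∈ τ):
  U = ∅, X ∖ U = {h, i, j, k, l} — both open, so U is clopen.
  U = {h, i, j, k, l}, X ∖ U = ∅ — both open, so U is clopen.
Only trivial clopens (∅ and X) exist, so (X, τ) is connected.
Compute connected components by grouping points that agree on all clopens:
  component: {h, i, j, k, l}


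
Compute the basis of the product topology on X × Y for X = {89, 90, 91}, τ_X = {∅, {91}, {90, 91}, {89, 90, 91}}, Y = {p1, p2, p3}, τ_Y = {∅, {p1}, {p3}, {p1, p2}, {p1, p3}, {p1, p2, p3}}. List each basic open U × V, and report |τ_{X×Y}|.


Basis B = {∅ × ∅, {91} × {p1}, {91} × {p3}, {90, 91} × {p1}, {90, 91} × {p3}, {91} × {p1, p2}, {91} × {p1, p3}, {89, 90, 91} × {p1}, {89, 90, 91} × {p3}, {91} × {p1, p2, p3}, {90, 91} × {p1, p2}, {90, 91} × {p1, p3}, {89, 90, 91} × {p1, p2}, {89, 90, 91} × {p1, p3}, {90, 91} × {p1, p2, p3}, {89, 90, 91} × {p1, p2, p3}}; |τ_{X×Y}| = 40.

Enumerate products U × V with U ∈ τ_X, V ∈ τ_Y (deduplicated):
  ∅ × ∅ = {} (∅)
  {91} × {p1} = {(91,p1)}
  {91} × {p3} = {(91,p3)}
  {90, 91} × {p1} = {(90,p1), (91,p1)}
  {90, 91} × {p3} = {(90,p3), (91,p3)}
  {91} × {p1, p2} = {(91,p1), (91,p2)}
  {91} × {p1, p3} = {(91,p1), (91,p3)}
  {89, 90, 91} × {p1} = {(89,p1), (90,p1), (91,p1)}
  {89, 90, 91} × {p3} = {(89,p3), (90,p3), (91,p3)}
  {91} × {p1, p2, p3} = {(91,p1), (91,p2), (91,p3)}
  {90, 91} × {p1, p2} = {(90,p1), (90,p2), (91,p1), (91,p2)}
  {90, 91} × {p1, p3} = {(90,p1), (90,p3), (91,p1), (91,p3)}
  {89, 90, 91} × {p1, p2} = {(89,p1), (89,p2), (90,p1), (90,p2), (91,p1), (91,p2)}
  {89, 90, 91} × {p1, p3} = {(89,p1), (89,p3), (90,p1), (90,p3), (91,p1), (91,p3)}
  {90, 91} × {p1, p2, p3} = {(90,p1), (90,p2), (90,p3), (91,p1), (91,p2), (91,p3)}
  {89, 90, 91} × {p1, p2, p3} = {(89,p1), (89,p2), (89,p3), (90,p1), (90,p2), (90,p3), (91,p1), (91,p2), (91,p3)}
These 16 distinct sets form the basis B.
Close under arbitrary unions to get τ_{X×Y}; counting gives |τ_{X×Y}| = 40.


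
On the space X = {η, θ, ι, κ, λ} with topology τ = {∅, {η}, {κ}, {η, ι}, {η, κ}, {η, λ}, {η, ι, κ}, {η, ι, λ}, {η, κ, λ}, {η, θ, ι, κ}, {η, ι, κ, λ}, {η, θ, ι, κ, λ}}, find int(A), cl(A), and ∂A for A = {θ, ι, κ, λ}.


int(A) = {κ}, cl(A) = {θ, ι, κ, λ}, ∂A = {θ, ι, λ}.

Closed sets in (X, τ) are complements of opens:
  closed(X, τ) = {∅, {θ}, {λ}, {θ, ι}, {θ, κ}, {θ, λ}, {θ, ι, κ}, {θ, ι, λ}, {θ, κ, λ}, {η, θ, ι, λ}, {θ, ι, κ, λ}, {η, θ, ι, κ, λ}}.
int(A) = ⋃ {U ∈ τ : U ⊆ A}. Opens contained in A: ∅, {κ}.
Taking the union of these: int(A) = {κ}.
cl(A) = ⋂ {C closed : A ⊆ C}. Closed sets containing A: {θ, ι, κ, λ}, {η, θ, ι, κ, λ}.
Intersecting these: cl(A) = {θ, ι, κ, λ}.
∂A = cl(A) ∖ int(A) = {θ, ι, κ, λ} ∖ {κ} = {θ, ι, λ}.


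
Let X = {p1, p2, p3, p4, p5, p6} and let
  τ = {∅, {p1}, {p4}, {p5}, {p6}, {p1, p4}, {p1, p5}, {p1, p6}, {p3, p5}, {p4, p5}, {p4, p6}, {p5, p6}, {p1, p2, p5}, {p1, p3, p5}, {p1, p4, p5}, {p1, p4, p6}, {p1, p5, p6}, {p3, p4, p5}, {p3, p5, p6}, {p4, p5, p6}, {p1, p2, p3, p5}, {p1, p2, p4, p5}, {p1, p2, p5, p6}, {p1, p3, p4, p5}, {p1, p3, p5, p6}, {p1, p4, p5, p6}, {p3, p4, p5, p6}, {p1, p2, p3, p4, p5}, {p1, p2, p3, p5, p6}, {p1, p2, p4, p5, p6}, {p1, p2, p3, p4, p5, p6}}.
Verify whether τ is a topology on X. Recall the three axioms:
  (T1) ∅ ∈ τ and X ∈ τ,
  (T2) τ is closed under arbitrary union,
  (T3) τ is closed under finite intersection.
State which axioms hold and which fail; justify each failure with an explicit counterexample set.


τ is NOT a topology on X.

Axiom (T1): ∅ ∈ τ? Yes; X ∈ τ? Yes.
Axiom (T2/T3): check pairwise unions and intersections of members of τ.
Counterexample for (T2): {p1} ∪ {p3, p4, p5, p6} = {p1, p3, p4, p5, p6} ∉ τ. Therefore τ is NOT a topology.


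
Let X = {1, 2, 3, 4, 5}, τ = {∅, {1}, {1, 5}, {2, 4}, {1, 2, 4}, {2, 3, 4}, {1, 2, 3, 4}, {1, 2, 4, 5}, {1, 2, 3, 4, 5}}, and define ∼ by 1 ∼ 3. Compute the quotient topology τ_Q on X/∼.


X/∼ = {[1=3], [2], [4], [5]}; |τ_Q| = 4.

Equivalence classes: [1=3], [2], [4], [5].
Quotient map π: X → X/∼ sends 1 ↦ [1=3], 2 ↦ [2], 3 ↦ [1=3], 4 ↦ [4], 5 ↦ [5].
For each subset V ⊆ X/∼, compute π^{-1}(V) ⊆ X and check whether π^{-1}(V) ∈ τ. V is open in τ_Q iff π^{-1}(V) ∈ τ.
  V = {}: π^{-1}(V) = ∅ ∈ τ ✓.
  V = {[1=3]}: π^{-1}(V) = {1, 3} ∉ τ ✗.
  V = {[2]}: π^{-1}(V) = {2} ∉ τ ✗.
  V = {[1=3], [2]}: π^{-1}(V) = {1, 2, 3} ∉ τ ✗.
  V = {[4]}: π^{-1}(V) = {4} ∉ τ ✗.
  V = {[1=3], [4]}: π^{-1}(V) = {1, 3, 4} ∉ τ ✗.
  V = {[2], [4]}: π^{-1}(V) = {2, 4} ∈ τ ✓.
  V = {[1=3], [2], [4]}: π^{-1}(V) = {1, 2, 3, 4} ∈ τ ✓.
  V = {[5]}: π^{-1}(V) = {5} ∉ τ ✗.
  V = {[1=3], [5]}: π^{-1}(V) = {1, 3, 5} ∉ τ ✗.
  V = {[2], [5]}: π^{-1}(V) = {2, 5} ∉ τ ✗.
  V = {[1=3], [2], [5]}: π^{-1}(V) = {1, 2, 3, 5} ∉ τ ✗.
  V = {[4], [5]}: π^{-1}(V) = {4, 5} ∉ τ ✗.
  V = {[1=3], [4], [5]}: π^{-1}(V) = {1, 3, 4, 5} ∉ τ ✗.
  V = {[2], [4], [5]}: π^{-1}(V) = {2, 4, 5} ∉ τ ✗.
  V = {[1=3], [2], [4], [5]}: π^{-1}(V) = {1, 2, 3, 4, 5} ∈ τ ✓.
Open sets in the quotient: τ_Q = {{}, {[2], [4]}, {[1=3], [2], [4]}, {[1=3], [2], [4], [5]}} (4 elements).


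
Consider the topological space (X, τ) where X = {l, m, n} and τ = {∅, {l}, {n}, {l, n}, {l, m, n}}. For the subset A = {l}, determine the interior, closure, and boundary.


int(A) = {l}, cl(A) = {l, m}, ∂A = {m}.

Closed sets in (X, τ) are complements of opens:
  closed(X, τ) = {∅, {m}, {l, m}, {m, n}, {l, m, n}}.
int(A) = ⋃ {U ∈ τ : U ⊆ A}. Opens contained in A: ∅, {l}.
Taking the union of these: int(A) = {l}.
cl(A) = ⋂ {C closed : A ⊆ C}. Closed sets containing A: {l, m}, {l, m, n}.
Intersecting these: cl(A) = {l, m}.
∂A = cl(A) ∖ int(A) = {l, m} ∖ {l} = {m}.


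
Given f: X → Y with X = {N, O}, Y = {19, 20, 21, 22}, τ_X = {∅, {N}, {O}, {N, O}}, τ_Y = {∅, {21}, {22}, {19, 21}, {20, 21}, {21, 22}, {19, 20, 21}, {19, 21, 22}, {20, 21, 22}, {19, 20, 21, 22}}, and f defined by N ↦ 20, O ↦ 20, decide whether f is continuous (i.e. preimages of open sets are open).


f IS continuous.

Compute f^{-1}(U) for each U ∈ τ_Y:
  U = ∅: f^{-1}(U) = ∅ ∈ τ_X ✓.
  U = {21}: f^{-1}(U) = ∅ ∈ τ_X ✓.
  U = {22}: f^{-1}(U) = ∅ ∈ τ_X ✓.
  U = {19, 21}: f^{-1}(U) = ∅ ∈ τ_X ✓.
  U = {20, 21}: f^{-1}(U) = {N, O} ∈ τ_X ✓.
  U = {21, 22}: f^{-1}(U) = ∅ ∈ τ_X ✓.
  U = {19, 20, 21}: f^{-1}(U) = {N, O} ∈ τ_X ✓.
  U = {19, 21, 22}: f^{-1}(U) = ∅ ∈ τ_X ✓.
  U = {20, 21, 22}: f^{-1}(U) = {N, O} ∈ τ_X ✓.
  U = {19, 20, 21, 22}: f^{-1}(U) = {N, O} ∈ τ_X ✓.
Every preimage lies in τ_X, so f IS continuous.


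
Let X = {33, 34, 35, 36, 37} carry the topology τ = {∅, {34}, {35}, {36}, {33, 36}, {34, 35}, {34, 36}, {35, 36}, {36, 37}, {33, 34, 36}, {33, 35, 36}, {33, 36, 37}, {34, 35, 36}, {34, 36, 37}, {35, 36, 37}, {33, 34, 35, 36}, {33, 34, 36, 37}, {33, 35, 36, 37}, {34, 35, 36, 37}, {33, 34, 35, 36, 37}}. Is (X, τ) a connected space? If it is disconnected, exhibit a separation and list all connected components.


(X, τ) is disconnected; components = [{34}, {35}, {33, 36, 37}].

Find clopen sets (U ∈ τ with X ∖ U ∈ τ):
  U = ∅, X ∖ U = {33, 34, 35, 36, 37} — both open, so U is clopen.
  U = {34}, X ∖ U = {33, 35, 36, 37} — both open, so U is clopen.
  U = {35}, X ∖ U = {33, 34, 36, 37} — both open, so U is clopen.
  U = {34, 35}, X ∖ U = {33, 36, 37} — both open, so U is clopen.
  U = {33, 36, 37}, X ∖ U = {34, 35} — both open, so U is clopen.
  U = {33, 34, 36, 37}, X ∖ U = {35} — both open, so U is clopen.
  U = {33, 35, 36, 37}, X ∖ U = {34} — both open, so U is clopen.
  U = {33, 34, 35, 36, 37}, X ∖ U = ∅ — both open, so U is clopen.
Nontrivial clopen(s) exist: e.g. {33, 34, 36, 37}. So (X, τ) is disconnected.
Compute connected components by grouping points that agree on all clopens:
  component: {34}
  component: {35}
  component: {33, 36, 37}


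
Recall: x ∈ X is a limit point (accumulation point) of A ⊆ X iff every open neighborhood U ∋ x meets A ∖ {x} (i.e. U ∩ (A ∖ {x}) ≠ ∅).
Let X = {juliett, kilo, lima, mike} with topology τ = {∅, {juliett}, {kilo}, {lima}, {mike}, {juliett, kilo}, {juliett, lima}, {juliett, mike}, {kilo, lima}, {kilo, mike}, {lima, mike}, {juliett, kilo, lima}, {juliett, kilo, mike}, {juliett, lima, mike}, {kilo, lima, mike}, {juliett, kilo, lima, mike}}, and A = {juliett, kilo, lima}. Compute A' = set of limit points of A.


A' = ∅

For each x ∈ X, list the open sets U ∈ τ with x ∈ U, then check whether U ∩ (A ∖ {x}) ≠ ∅ for every such U.
  x = juliett: open {juliett} ∋ x has {juliett} ∩ (A ∖ {juliett}) = ∅, so x is NOT a limit point.
  x = kilo: open {kilo} ∋ x has {kilo} ∩ (A ∖ {kilo}) = ∅, so x is NOT a limit point.
  x = lima: open {lima} ∋ x has {lima} ∩ (A ∖ {lima}) = ∅, so x is NOT a limit point.
  x = mike: open {mike} ∋ x has {mike} ∩ (A ∖ {mike}) = ∅, so x is NOT a limit point.
Collecting: A' = ∅.


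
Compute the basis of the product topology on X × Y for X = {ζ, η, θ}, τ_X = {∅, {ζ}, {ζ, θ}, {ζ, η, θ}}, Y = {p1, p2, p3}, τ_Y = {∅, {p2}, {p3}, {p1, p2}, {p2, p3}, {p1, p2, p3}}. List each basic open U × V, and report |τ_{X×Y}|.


Basis B = {∅ × ∅, {ζ} × {p2}, {ζ} × {p3}, {ζ} × {p1, p2}, {ζ} × {p2, p3}, {ζ, θ} × {p2}, {ζ, θ} × {p3}, {ζ} × {p1, p2, p3}, {ζ, η, θ} × {p2}, {ζ, η, θ} × {p3}, {ζ, θ} × {p1, p2}, {ζ, θ} × {p2, p3}, {ζ, θ} × {p1, p2, p3}, {ζ, η, θ} × {p1, p2}, {ζ, η, θ} × {p2, p3}, {ζ, η, θ} × {p1, p2, p3}}; |τ_{X×Y}| = 40.

Enumerate products U × V with U ∈ τ_X, V ∈ τ_Y (deduplicated):
  ∅ × ∅ = {} (∅)
  {ζ} × {p2} = {(ζ,p2)}
  {ζ} × {p3} = {(ζ,p3)}
  {ζ} × {p1, p2} = {(ζ,p1), (ζ,p2)}
  {ζ} × {p2, p3} = {(ζ,p2), (ζ,p3)}
  {ζ, θ} × {p2} = {(ζ,p2), (θ,p2)}
  {ζ, θ} × {p3} = {(ζ,p3), (θ,p3)}
  {ζ} × {p1, p2, p3} = {(ζ,p1), (ζ,p2), (ζ,p3)}
  {ζ, η, θ} × {p2} = {(ζ,p2), (η,p2), (θ,p2)}
  {ζ, η, θ} × {p3} = {(ζ,p3), (η,p3), (θ,p3)}
  {ζ, θ} × {p1, p2} = {(ζ,p1), (ζ,p2), (θ,p1), (θ,p2)}
  {ζ, θ} × {p2, p3} = {(ζ,p2), (ζ,p3), (θ,p2), (θ,p3)}
  {ζ, θ} × {p1, p2, p3} = {(ζ,p1), (ζ,p2), (ζ,p3), (θ,p1), (θ,p2), (θ,p3)}
  {ζ, η, θ} × {p1, p2} = {(ζ,p1), (ζ,p2), (η,p1), (η,p2), (θ,p1), (θ,p2)}
  {ζ, η, θ} × {p2, p3} = {(ζ,p2), (ζ,p3), (η,p2), (η,p3), (θ,p2), (θ,p3)}
  {ζ, η, θ} × {p1, p2, p3} = {(ζ,p1), (ζ,p2), (ζ,p3), (η,p1), (η,p2), (η,p3), (θ,p1), (θ,p2), (θ,p3)}
These 16 distinct sets form the basis B.
Close under arbitrary unions to get τ_{X×Y}; counting gives |τ_{X×Y}| = 40.


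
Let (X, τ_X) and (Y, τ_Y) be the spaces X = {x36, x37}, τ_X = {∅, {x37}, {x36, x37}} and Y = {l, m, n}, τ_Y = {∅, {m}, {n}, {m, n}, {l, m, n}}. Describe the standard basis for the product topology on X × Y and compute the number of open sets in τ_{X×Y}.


Basis B = {∅ × ∅, {x37} × {m}, {x37} × {n}, {x36, x37} × {m}, {x36, x37} × {n}, {x37} × {m, n}, {x37} × {l, m, n}, {x36, x37} × {m, n}, {x36, x37} × {l, m, n}}; |τ_{X×Y}| = 14.

Enumerate products U × V with U ∈ τ_X, V ∈ τ_Y (deduplicated):
  ∅ × ∅ = {} (∅)
  {x37} × {m} = {(x37,m)}
  {x37} × {n} = {(x37,n)}
  {x36, x37} × {m} = {(x36,m), (x37,m)}
  {x36, x37} × {n} = {(x36,n), (x37,n)}
  {x37} × {m, n} = {(x37,m), (x37,n)}
  {x37} × {l, m, n} = {(x37,l), (x37,m), (x37,n)}
  {x36, x37} × {m, n} = {(x36,m), (x36,n), (x37,m), (x37,n)}
  {x36, x37} × {l, m, n} = {(x36,l), (x36,m), (x36,n), (x37,l), (x37,m), (x37,n)}
These 9 distinct sets form the basis B.
Close under arbitrary unions to get τ_{X×Y}; counting gives |τ_{X×Y}| = 14.


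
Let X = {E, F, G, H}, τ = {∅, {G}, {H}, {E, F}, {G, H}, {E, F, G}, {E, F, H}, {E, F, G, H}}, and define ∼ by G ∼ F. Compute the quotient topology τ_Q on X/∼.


X/∼ = {[E], [F=G], [H]}; |τ_Q| = 4.

Equivalence classes: [E], [F=G], [H].
Quotient map π: X → X/∼ sends E ↦ [E], F ↦ [F=G], G ↦ [F=G], H ↦ [H].
For each subset V ⊆ X/∼, compute π^{-1}(V) ⊆ X and check whether π^{-1}(V) ∈ τ. V is open in τ_Q iff π^{-1}(V) ∈ τ.
  V = {}: π^{-1}(V) = ∅ ∈ τ ✓.
  V = {[E]}: π^{-1}(V) = {E} ∉ τ ✗.
  V = {[F=G]}: π^{-1}(V) = {F, G} ∉ τ ✗.
  V = {[E], [F=G]}: π^{-1}(V) = {E, F, G} ∈ τ ✓.
  V = {[H]}: π^{-1}(V) = {H} ∈ τ ✓.
  V = {[E], [H]}: π^{-1}(V) = {E, H} ∉ τ ✗.
  V = {[F=G], [H]}: π^{-1}(V) = {F, G, H} ∉ τ ✗.
  V = {[E], [F=G], [H]}: π^{-1}(V) = {E, F, G, H} ∈ τ ✓.
Open sets in the quotient: τ_Q = {{}, {[E], [F=G]}, {[H]}, {[E], [F=G], [H]}} (4 elements).


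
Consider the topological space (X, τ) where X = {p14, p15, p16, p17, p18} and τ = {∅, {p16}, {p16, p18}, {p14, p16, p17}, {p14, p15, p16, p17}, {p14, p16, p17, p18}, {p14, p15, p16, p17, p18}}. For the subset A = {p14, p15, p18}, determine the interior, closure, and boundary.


int(A) = ∅, cl(A) = {p14, p15, p17, p18}, ∂A = {p14, p15, p17, p18}.

Closed sets in (X, τ) are complements of opens:
  closed(X, τ) = {∅, {p15}, {p18}, {p15, p18}, {p14, p15, p17}, {p14, p15, p17, p18}, {p14, p15, p16, p17, p18}}.
int(A) = ⋃ {U ∈ τ : U ⊆ A}. Opens contained in A: ∅.
Taking the union of these: int(A) = ∅.
cl(A) = ⋂ {C closed : A ⊆ C}. Closed sets containing A: {p14, p15, p17, p18}, {p14, p15, p16, p17, p18}.
Intersecting these: cl(A) = {p14, p15, p17, p18}.
∂A = cl(A) ∖ int(A) = {p14, p15, p17, p18} ∖ ∅ = {p14, p15, p17, p18}.


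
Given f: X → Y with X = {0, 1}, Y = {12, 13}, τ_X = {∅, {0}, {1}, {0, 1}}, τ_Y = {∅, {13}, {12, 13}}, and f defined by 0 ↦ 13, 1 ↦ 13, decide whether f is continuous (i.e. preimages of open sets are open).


f IS continuous.

Compute f^{-1}(U) for each U ∈ τ_Y:
  U = ∅: f^{-1}(U) = ∅ ∈ τ_X ✓.
  U = {13}: f^{-1}(U) = {0, 1} ∈ τ_X ✓.
  U = {12, 13}: f^{-1}(U) = {0, 1} ∈ τ_X ✓.
Every preimage lies in τ_X, so f IS continuous.


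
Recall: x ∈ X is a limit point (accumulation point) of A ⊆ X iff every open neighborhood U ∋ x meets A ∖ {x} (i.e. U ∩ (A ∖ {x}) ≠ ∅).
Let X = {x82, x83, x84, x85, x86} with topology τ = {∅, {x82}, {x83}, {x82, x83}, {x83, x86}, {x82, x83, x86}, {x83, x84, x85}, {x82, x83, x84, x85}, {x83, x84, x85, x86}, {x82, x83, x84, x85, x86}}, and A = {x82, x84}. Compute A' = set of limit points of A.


A' = {x85}

For each x ∈ X, list the open sets U ∈ τ with x ∈ U, then check whether U ∩ (A ∖ {x}) ≠ ∅ for every such U.
  x = x82: open {x82} ∋ x has {x82} ∩ (A ∖ {x82}) = ∅, so x is NOT a limit point.
  x = x83: open {x83} ∋ x has {x83} ∩ (A ∖ {x83}) = ∅, so x is NOT a limit point.
  x = x84: open {x83, x84, x85} ∋ x has {x83, x84, x85} ∩ (A ∖ {x84}) = ∅, so x is NOT a limit point.
  x = x85: opens ∋ x are {x83, x84, x85}, {x82, x83, x84, x85}, {x83, x84, x85, x86}, {x82, x83, x84, x85, x86}; each meets A ∖ {x85}, so x IS a limit point.
  x = x86: open {x83, x86} ∋ x has {x83, x86} ∩ (A ∖ {x86}) = ∅, so x is NOT a limit point.
Collecting: A' = {x85}.


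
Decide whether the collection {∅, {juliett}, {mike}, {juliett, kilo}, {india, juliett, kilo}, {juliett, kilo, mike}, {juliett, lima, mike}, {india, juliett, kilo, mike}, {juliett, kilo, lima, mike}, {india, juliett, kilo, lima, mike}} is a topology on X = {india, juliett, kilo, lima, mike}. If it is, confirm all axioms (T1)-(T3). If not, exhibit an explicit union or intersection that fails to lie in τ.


τ is NOT a topology on X.

Axiom (T1): ∅ ∈ τ? Yes; X ∈ τ? Yes.
Axiom (T2/T3): check pairwise unions and intersections of members of τ.
Counterexample for (T2): {juliett} ∪ {mike} = {juliett, mike} ∉ τ. Therefore τ is NOT a topology.


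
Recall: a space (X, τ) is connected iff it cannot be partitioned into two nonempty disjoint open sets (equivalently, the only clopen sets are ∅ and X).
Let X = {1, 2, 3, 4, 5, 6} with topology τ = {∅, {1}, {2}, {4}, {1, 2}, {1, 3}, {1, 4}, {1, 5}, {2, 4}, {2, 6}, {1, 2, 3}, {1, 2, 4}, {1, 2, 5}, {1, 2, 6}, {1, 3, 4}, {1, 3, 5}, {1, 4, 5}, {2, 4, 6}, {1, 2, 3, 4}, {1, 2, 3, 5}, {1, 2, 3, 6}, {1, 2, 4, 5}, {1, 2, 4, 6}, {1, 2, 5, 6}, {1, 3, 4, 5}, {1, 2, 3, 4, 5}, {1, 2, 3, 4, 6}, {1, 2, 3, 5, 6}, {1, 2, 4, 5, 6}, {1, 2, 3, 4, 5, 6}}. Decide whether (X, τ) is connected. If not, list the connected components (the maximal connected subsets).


(X, τ) is disconnected; components = [{4}, {2, 6}, {1, 3, 5}].

Find clopen sets (U ∈ τ with X ∖ U ∈ τ):
  U = ∅, X ∖ U = {1, 2, 3, 4, 5, 6} — both open, so U is clopen.
  U = {4}, X ∖ U = {1, 2, 3, 5, 6} — both open, so U is clopen.
  U = {2, 6}, X ∖ U = {1, 3, 4, 5} — both open, so U is clopen.
  U = {1, 3, 5}, X ∖ U = {2, 4, 6} — both open, so U is clopen.
  U = {2, 4, 6}, X ∖ U = {1, 3, 5} — both open, so U is clopen.
  U = {1, 3, 4, 5}, X ∖ U = {2, 6} — both open, so U is clopen.
  U = {1, 2, 3, 5, 6}, X ∖ U = {4} — both open, so U is clopen.
  U = {1, 2, 3, 4, 5, 6}, X ∖ U = ∅ — both open, so U is clopen.
Nontrivial clopen(s) exist: e.g. {1, 3, 5}. So (X, τ) is disconnected.
Compute connected components by grouping points that agree on all clopens:
  component: {4}
  component: {2, 6}
  component: {1, 3, 5}


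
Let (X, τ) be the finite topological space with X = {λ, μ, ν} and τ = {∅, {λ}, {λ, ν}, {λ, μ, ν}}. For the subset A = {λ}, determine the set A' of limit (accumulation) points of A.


A' = {μ, ν}

For each x ∈ X, list the open sets U ∈ τ with x ∈ U, then check whether U ∩ (A ∖ {x}) ≠ ∅ for every such U.
  x = λ: open {λ} ∋ x has {λ} ∩ (A ∖ {λ}) = ∅, so x is NOT a limit point.
  x = μ: opens ∋ x are {λ, μ, ν}; each meets A ∖ {μ}, so x IS a limit point.
  x = ν: opens ∋ x are {λ, ν}, {λ, μ, ν}; each meets A ∖ {ν}, so x IS a limit point.
Collecting: A' = {μ, ν}.


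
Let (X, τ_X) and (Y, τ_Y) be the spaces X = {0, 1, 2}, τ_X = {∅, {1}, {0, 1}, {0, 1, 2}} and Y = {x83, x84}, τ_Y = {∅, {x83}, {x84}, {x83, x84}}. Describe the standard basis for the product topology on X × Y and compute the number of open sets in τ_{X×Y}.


Basis B = {∅ × ∅, {1} × {x83}, {1} × {x84}, {0, 1} × {x83}, {0, 1} × {x84}, {1} × {x83, x84}, {0, 1, 2} × {x83}, {0, 1, 2} × {x84}, {0, 1} × {x83, x84}, {0, 1, 2} × {x83, x84}}; |τ_{X×Y}| = 16.

Enumerate products U × V with U ∈ τ_X, V ∈ τ_Y (deduplicated):
  ∅ × ∅ = {} (∅)
  {1} × {x83} = {(1,x83)}
  {1} × {x84} = {(1,x84)}
  {0, 1} × {x83} = {(0,x83), (1,x83)}
  {0, 1} × {x84} = {(0,x84), (1,x84)}
  {1} × {x83, x84} = {(1,x83), (1,x84)}
  {0, 1, 2} × {x83} = {(0,x83), (1,x83), (2,x83)}
  {0, 1, 2} × {x84} = {(0,x84), (1,x84), (2,x84)}
  {0, 1} × {x83, x84} = {(0,x83), (0,x84), (1,x83), (1,x84)}
  {0, 1, 2} × {x83, x84} = {(0,x83), (0,x84), (1,x83), (1,x84), (2,x83), (2,x84)}
These 10 distinct sets form the basis B.
Close under arbitrary unions to get τ_{X×Y}; counting gives |τ_{X×Y}| = 16.


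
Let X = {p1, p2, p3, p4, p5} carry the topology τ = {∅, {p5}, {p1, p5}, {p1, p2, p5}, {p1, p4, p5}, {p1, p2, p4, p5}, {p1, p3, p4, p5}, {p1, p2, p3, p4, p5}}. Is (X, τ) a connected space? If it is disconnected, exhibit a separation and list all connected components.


(X, τ) is connected.

Find clopen sets (U ∈ τ with X ∖ U ∈ τ):
  U = ∅, X ∖ U = {p1, p2, p3, p4, p5} — both open, so U is clopen.
  U = {p1, p2, p3, p4, p5}, X ∖ U = ∅ — both open, so U is clopen.
Only trivial clopens (∅ and X) exist, so (X, τ) is connected.
Compute connected components by grouping points that agree on all clopens:
  component: {p1, p2, p3, p4, p5}


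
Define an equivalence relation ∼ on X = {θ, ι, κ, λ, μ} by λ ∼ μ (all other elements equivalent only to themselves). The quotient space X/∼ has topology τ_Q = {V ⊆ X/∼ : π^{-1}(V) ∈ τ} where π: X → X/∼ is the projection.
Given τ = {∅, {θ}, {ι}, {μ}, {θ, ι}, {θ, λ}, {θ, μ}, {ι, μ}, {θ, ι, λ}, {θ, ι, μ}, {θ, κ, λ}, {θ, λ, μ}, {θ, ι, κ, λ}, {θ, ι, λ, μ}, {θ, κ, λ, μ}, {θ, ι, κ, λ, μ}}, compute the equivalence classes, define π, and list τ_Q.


X/∼ = {[θ], [ι], [κ], [λ=μ]}; |τ_Q| = 8.

Equivalence classes: [θ], [ι], [κ], [λ=μ].
Quotient map π: X → X/∼ sends θ ↦ [θ], ι ↦ [ι], κ ↦ [κ], λ ↦ [λ=μ], μ ↦ [λ=μ].
For each subset V ⊆ X/∼, compute π^{-1}(V) ⊆ X and check whether π^{-1}(V) ∈ τ. V is open in τ_Q iff π^{-1}(V) ∈ τ.
  V = {}: π^{-1}(V) = ∅ ∈ τ ✓.
  V = {[θ]}: π^{-1}(V) = {θ} ∈ τ ✓.
  V = {[ι]}: π^{-1}(V) = {ι} ∈ τ ✓.
  V = {[θ], [ι]}: π^{-1}(V) = {θ, ι} ∈ τ ✓.
  V = {[κ]}: π^{-1}(V) = {κ} ∉ τ ✗.
  V = {[θ], [κ]}: π^{-1}(V) = {θ, κ} ∉ τ ✗.
  V = {[ι], [κ]}: π^{-1}(V) = {ι, κ} ∉ τ ✗.
  V = {[θ], [ι], [κ]}: π^{-1}(V) = {θ, ι, κ} ∉ τ ✗.
  V = {[λ=μ]}: π^{-1}(V) = {λ, μ} ∉ τ ✗.
  V = {[θ], [λ=μ]}: π^{-1}(V) = {θ, λ, μ} ∈ τ ✓.
  V = {[ι], [λ=μ]}: π^{-1}(V) = {ι, λ, μ} ∉ τ ✗.
  V = {[θ], [ι], [λ=μ]}: π^{-1}(V) = {θ, ι, λ, μ} ∈ τ ✓.
  V = {[κ], [λ=μ]}: π^{-1}(V) = {κ, λ, μ} ∉ τ ✗.
  V = {[θ], [κ], [λ=μ]}: π^{-1}(V) = {θ, κ, λ, μ} ∈ τ ✓.
  V = {[ι], [κ], [λ=μ]}: π^{-1}(V) = {ι, κ, λ, μ} ∉ τ ✗.
  V = {[θ], [ι], [κ], [λ=μ]}: π^{-1}(V) = {θ, ι, κ, λ, μ} ∈ τ ✓.
Open sets in the quotient: τ_Q = {{}, {[θ]}, {[ι]}, {[θ], [ι]}, {[θ], [λ=μ]}, {[θ], [ι], [λ=μ]}, {[θ], [κ], [λ=μ]}, {[θ], [ι], [κ], [λ=μ]}} (8 elements).


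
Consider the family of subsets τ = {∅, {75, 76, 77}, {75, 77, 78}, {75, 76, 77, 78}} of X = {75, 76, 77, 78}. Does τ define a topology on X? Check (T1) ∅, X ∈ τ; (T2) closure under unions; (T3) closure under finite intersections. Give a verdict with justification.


τ is NOT a topology on X.

Axiom (T1): ∅ ∈ τ? Yes; X ∈ τ? Yes.
Axiom (T2/T3): check pairwise unions and intersections of members of τ.
Counterexample for (T3): {75, 76, 77} ∩ {75, 77, 78} = {75, 77} ∉ τ. Therefore τ is NOT a topology.


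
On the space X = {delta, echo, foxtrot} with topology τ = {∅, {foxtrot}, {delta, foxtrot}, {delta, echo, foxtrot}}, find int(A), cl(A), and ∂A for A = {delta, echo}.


int(A) = ∅, cl(A) = {delta, echo}, ∂A = {delta, echo}.

Closed sets in (X, τ) are complements of opens:
  closed(X, τ) = {∅, {echo}, {delta, echo}, {delta, echo, foxtrot}}.
int(A) = ⋃ {U ∈ τ : U ⊆ A}. Opens contained in A: ∅.
Taking the union of these: int(A) = ∅.
cl(A) = ⋂ {C closed : A ⊆ C}. Closed sets containing A: {delta, echo}, {delta, echo, foxtrot}.
Intersecting these: cl(A) = {delta, echo}.
∂A = cl(A) ∖ int(A) = {delta, echo} ∖ ∅ = {delta, echo}.
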